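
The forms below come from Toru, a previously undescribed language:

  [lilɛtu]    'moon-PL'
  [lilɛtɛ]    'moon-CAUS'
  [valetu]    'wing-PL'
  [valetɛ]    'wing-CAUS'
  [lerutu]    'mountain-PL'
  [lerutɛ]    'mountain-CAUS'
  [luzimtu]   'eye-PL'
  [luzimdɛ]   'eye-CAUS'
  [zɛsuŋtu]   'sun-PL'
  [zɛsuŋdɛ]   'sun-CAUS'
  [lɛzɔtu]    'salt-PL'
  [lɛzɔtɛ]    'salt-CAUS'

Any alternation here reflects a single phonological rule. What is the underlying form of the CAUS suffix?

The CAUS morpheme has two allomorphs, [-dɛ] and [-tɛ].
By contrast the PL suffix keeps its initial [t] throughout — that segment must be underlying.
The CAUS suffix is therefore /-dɛ/ underlyingly, with post-vocalic devoicing: voiced stops become voiceless after a vowel.

/-dɛ/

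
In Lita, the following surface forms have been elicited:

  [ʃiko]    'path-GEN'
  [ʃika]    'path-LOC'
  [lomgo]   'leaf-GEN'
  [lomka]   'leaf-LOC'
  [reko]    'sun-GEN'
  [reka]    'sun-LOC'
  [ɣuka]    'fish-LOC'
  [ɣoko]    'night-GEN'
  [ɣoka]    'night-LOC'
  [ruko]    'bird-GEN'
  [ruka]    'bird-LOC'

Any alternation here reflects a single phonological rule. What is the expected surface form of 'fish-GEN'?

[ɣuko]

The GEN morpheme has two allomorphs, [-go] and [-ko].
By contrast the LOC suffix keeps its initial [k] throughout — that segment must be underlying.
The GEN suffix is therefore /-go/ underlyingly, with post-vocalic devoicing: voiced stops become voiceless after a vowel.
After 'fish', which ends in a vowel, the suffix surfaces as [-ko], giving [ɣuko].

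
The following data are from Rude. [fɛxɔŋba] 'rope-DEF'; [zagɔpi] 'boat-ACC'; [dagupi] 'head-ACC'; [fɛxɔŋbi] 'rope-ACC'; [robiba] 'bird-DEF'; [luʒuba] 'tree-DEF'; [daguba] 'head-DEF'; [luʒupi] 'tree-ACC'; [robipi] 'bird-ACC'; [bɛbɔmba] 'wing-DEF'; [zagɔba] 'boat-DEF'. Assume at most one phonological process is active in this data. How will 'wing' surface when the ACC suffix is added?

The ACC suffix surfaces as [-bi] and [-pi], depending on the final segment of the stem.
The DEF suffix, which begins with [b], is invariant after every stem; so [b] is not altered by any rule here.
So the underlying form is /-pi/, and voiceless stops become voiced after a nasal.
After 'wing', which ends in a nasal, the suffix surfaces as [-bi], giving [bɛbɔmbi].

[bɛbɔmbi]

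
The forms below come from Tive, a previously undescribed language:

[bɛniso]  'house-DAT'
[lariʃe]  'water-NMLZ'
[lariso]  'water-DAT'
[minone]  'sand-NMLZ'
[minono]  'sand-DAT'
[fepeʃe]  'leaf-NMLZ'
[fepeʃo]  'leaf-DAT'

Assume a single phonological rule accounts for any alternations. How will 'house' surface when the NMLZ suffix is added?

The stem for 'water' ends in [ʃ] in [lariʃe] but [s] in [lariso].
The stem 'leaf' ([fepeʃe], [fepeʃo]) shows [ʃ] unchanged in both environments, so [ʃ] cannot be basic with [s] derived before the DAT suffix.
So /s/ is underlying, and a rule of palatalization before a front vowel — /s/ becomes palato-alveolar [ʃ] before a front vowel — gives [ʃ].
The one attested form of 'house', [bɛniso], shows underlying /bɛnis/. Applying the same rule before a front vowel gives [bɛniʃe].

[bɛniʃe]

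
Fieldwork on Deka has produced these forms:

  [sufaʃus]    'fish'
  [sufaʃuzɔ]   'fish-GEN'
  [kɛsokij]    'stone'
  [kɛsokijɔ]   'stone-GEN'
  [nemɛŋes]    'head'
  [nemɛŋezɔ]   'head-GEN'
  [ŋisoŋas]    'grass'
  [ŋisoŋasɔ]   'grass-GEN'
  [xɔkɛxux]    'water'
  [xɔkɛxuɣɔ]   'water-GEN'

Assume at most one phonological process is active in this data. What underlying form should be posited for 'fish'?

'fish' shows [s] ~ [z] at the end of the stem ([sufaʃus] vs [sufaʃuzɔ]).
The stem 'grass' ([ŋisoŋas], [ŋisoŋasɔ]) shows [s] unchanged in both environments, so [s] cannot be basic with [z] derived before the GEN suffix.
So /z/ is underlying, and a rule of word-final obstruent devoicing — voiced obstruents become voiceless word-finally — gives [s].

/sufaʃuz/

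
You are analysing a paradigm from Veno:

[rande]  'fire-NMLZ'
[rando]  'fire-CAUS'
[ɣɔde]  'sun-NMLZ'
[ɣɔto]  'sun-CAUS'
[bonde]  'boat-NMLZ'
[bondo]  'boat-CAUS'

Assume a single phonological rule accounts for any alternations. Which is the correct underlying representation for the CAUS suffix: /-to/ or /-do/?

/-to/

The CAUS morpheme has two allomorphs, [-do] and [-to].
By contrast the NMLZ suffix keeps its initial [d] throughout — that segment must be underlying.
The CAUS suffix is therefore /-to/ underlyingly, with post-nasal voicing: voiceless stops become voiced after a nasal.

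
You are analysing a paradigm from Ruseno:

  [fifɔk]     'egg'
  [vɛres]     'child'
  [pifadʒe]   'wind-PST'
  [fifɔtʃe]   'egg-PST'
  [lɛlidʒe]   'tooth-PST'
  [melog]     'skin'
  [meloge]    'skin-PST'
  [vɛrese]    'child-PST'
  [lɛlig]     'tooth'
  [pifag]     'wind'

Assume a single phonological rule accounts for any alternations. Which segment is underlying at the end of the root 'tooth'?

/dʒ/

'tooth' shows [dʒ] ~ [g] at the end of the stem ([lɛlidʒe] vs [lɛlig]).
But 'skin' keeps [g] in both environments ([meloge], [melog]), so there is no rule changing /g/ to [dʒ] before the PST suffix.
Therefore /dʒ/ is basic and [g] is derived by depalatalization (palato-alveolar /tʃ/ and /dʒ/ become [k] and [g] when no front vowel follows).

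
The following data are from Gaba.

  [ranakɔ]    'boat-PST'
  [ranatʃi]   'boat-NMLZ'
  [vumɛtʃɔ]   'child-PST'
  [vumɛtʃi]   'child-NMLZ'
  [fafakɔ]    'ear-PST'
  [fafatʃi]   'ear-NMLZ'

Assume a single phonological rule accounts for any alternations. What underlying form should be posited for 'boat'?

In [ranakɔ] and [ranatʃi] the final segment of 'boat' alternates: [k] ~ [tʃ].
If /tʃ/ were underlying and a rule turned it into [k] before the PST suffix, 'child' would also alternate; but it has [tʃ] in both [vumɛtʃɔ] and [vumɛtʃi].
The underlying segment must be /k/; /k/ becomes palato-alveolar [tʃ] before a front vowel, yielding [tʃ] there.

/ranak/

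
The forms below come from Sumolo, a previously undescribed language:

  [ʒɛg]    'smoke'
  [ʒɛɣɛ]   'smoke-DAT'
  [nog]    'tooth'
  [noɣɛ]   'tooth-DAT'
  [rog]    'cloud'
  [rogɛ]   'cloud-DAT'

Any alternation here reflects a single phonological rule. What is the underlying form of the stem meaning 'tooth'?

The stem for 'tooth' ends in [g] in [nog] but [ɣ] in [noɣɛ].
Compare 'cloud', with invariant [g] in [rog] and [rogɛ]: an analysis with underlying /g/ and a rule producing [ɣ] before the DAT suffix would wrongly predict alternation here too.
Therefore /ɣ/ is basic and [g] is derived by word-final hardening (voiced fricatives become stops word-finally).
Hence 'tooth' is /noɣ/ underlyingly.

/noɣ/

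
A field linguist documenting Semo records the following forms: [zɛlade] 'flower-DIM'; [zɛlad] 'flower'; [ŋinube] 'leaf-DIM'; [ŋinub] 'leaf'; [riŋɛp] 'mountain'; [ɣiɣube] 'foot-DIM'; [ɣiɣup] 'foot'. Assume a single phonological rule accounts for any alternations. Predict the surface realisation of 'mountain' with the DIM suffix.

[riŋɛbe]

The root 'foot' surfaces as [ɣiɣube] and [ɣiɣup], with a stem-final [b] ~ [p] alternation.
Compare 'leaf', with invariant [b] in [ŋinube] and [ŋinub]: an analysis with underlying /b/ and a rule producing [p] in isolation would wrongly predict alternation here too.
The underlying segment must be /p/; voiceless stops become voiced between vowels, yielding [b] there.
From [riŋɛp] the stem 'mountain' is /riŋɛp/; between vowels this yields [riŋɛbe].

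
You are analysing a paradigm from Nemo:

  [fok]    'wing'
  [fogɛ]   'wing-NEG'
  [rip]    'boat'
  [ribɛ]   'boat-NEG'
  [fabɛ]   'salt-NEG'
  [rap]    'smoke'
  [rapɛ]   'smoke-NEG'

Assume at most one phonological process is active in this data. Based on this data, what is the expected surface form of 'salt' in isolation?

'boat' shows [p] ~ [b] at the end of the stem ([rip] vs [ribɛ]).
If /p/ were underlying and a rule turned it into [b] before the NEG suffix, 'smoke' would also alternate; but it has [p] in both [rap] and [rapɛ].
So /b/ is underlying, and a rule of word-final obstruent devoicing — voiced obstruents become voiceless word-finally — gives [p].
From [fabɛ] the stem 'salt' is /fab/; word-finally this yields [fap].

[fap]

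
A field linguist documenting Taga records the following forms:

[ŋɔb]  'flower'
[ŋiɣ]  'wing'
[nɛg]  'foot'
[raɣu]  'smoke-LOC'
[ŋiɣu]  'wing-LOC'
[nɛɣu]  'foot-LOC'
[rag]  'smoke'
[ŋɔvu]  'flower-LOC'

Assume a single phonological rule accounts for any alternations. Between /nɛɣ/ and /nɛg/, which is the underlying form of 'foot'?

The stem for 'foot' ends in [ɣ] in [nɛɣu] but [g] in [nɛg].
But 'wing' keeps [ɣ] in both environments ([ŋiɣu], [ŋiɣ]), so there is no rule changing /ɣ/ to [g] in isolation.
Therefore /g/ is basic and [ɣ] is derived by intervocalic spirantization (voiced stops become fricatives between vowels).

/nɛg/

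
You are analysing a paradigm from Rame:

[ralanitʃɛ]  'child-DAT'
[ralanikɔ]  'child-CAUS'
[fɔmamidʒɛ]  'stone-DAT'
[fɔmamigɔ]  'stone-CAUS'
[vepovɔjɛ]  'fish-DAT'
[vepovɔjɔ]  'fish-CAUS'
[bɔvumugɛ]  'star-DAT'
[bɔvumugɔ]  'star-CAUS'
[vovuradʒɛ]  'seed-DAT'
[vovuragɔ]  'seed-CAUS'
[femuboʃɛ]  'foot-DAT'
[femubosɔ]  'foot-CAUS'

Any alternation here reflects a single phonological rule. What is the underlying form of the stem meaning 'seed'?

/vovuradʒ/

In [vovuradʒɛ] and [vovuragɔ] the final segment of 'seed' alternates: [dʒ] ~ [g].
But 'star' keeps [g] in both environments ([bɔvumugɛ], [bɔvumugɔ]), so there is no rule changing /g/ to [dʒ] before the DAT suffix.
The alternation reflects depalatalization: palato-alveolar /tʃ/, /dʒ/ and /ʃ/ become [k], [g] and [s] when no front vowel follows. /dʒ/ is underlying.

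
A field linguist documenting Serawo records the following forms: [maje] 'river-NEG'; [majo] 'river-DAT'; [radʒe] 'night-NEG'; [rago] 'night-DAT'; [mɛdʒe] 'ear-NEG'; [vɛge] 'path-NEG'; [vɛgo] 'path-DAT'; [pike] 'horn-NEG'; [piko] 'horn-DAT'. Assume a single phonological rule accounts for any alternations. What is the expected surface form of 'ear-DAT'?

The stem for 'night' ends in [dʒ] in [radʒe] but [g] in [rago].
If /g/ were underlying and a rule turned it into [dʒ] before the NEG suffix, 'path' would also alternate; but it has [g] in both [vɛge] and [vɛgo].
So /dʒ/ is underlying, and a rule of depalatalization — palato-alveolar /dʒ/ becomes [g] when no front vowel follows — gives [g].
From [mɛdʒe] the stem 'ear' is /mɛdʒ/; when no front vowel follows this yields [mɛgo].

[mɛgo]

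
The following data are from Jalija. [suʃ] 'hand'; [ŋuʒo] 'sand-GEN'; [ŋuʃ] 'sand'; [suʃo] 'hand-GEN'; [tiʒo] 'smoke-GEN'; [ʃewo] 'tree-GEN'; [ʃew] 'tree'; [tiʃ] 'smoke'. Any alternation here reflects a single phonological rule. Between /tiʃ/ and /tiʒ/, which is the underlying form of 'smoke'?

The stem for 'smoke' ends in [ʒ] in [tiʒo] but [ʃ] in [tiʃ].
But 'hand' keeps [ʃ] in both environments ([suʃo], [suʃ]), so there is no rule changing /ʃ/ to [ʒ] before the GEN suffix.
The alternation reflects word-final obstruent devoicing: voiced obstruents become voiceless word-finally. /ʒ/ is underlying.

/tiʒ/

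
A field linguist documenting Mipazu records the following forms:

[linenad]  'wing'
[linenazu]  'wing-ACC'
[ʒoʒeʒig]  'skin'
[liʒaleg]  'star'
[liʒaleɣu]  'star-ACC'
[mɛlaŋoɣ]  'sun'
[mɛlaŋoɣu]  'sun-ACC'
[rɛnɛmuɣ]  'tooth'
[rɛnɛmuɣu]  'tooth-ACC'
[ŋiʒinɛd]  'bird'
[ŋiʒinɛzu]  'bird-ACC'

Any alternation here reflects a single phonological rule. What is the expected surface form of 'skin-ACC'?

[ʒoʒeʒiɣu]

'star' shows [g] ~ [ɣ] at the end of the stem ([liʒaleg] vs [liʒaleɣu]).
If /ɣ/ were underlying and a rule turned it into [g] in isolation, 'tooth' would also alternate; but it has [ɣ] in both [rɛnɛmuɣ] and [rɛnɛmuɣu].
The underlying segment must be /g/; voiced stops become fricatives between vowels, yielding [ɣ] there.
The one attested form of 'skin', [ʒoʒeʒig], shows underlying /ʒoʒeʒig/. Applying the same rule between vowels gives [ʒoʒeʒiɣu].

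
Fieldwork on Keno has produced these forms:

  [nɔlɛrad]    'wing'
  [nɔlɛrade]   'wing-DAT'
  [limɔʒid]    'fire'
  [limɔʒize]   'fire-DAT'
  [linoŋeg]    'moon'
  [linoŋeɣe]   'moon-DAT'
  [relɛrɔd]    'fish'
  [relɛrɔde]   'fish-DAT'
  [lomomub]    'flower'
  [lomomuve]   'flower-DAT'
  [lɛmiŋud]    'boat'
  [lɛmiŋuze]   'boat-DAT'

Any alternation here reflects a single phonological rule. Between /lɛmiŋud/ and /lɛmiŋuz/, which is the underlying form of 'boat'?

In [lɛmiŋud] and [lɛmiŋuze] the final segment of 'boat' alternates: [d] ~ [z].
Compare 'fish', with invariant [d] in [relɛrɔd] and [relɛrɔde]: an analysis with underlying /d/ and a rule producing [z] before the DAT suffix would wrongly predict alternation here too.
So /z/ is underlying, and a rule of word-final hardening — voiced fricatives become stops word-finally — gives [d].

/lɛmiŋuz/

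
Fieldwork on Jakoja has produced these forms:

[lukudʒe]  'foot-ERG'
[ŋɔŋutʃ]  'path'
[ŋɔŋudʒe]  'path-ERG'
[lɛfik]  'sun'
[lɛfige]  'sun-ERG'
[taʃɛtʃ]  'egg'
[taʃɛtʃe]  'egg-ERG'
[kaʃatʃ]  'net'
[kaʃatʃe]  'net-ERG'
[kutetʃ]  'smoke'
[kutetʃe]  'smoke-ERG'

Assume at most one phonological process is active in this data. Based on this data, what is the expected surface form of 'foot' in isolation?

The root 'path' surfaces as [ŋɔŋutʃ] and [ŋɔŋudʒe], with a stem-final [tʃ] ~ [dʒ] alternation.
The stem 'egg' ([taʃɛtʃ], [taʃɛtʃe]) shows [tʃ] unchanged in both environments, so [tʃ] cannot be basic with [dʒ] derived before the ERG suffix.
So /dʒ/ is underlying, and a rule of word-final obstruent devoicing — voiced obstruents become voiceless word-finally — gives [tʃ].
The one attested form of 'foot', [lukudʒe], shows underlying /lukudʒ/. Applying the same rule word-finally gives [lukutʃ].

[lukutʃ]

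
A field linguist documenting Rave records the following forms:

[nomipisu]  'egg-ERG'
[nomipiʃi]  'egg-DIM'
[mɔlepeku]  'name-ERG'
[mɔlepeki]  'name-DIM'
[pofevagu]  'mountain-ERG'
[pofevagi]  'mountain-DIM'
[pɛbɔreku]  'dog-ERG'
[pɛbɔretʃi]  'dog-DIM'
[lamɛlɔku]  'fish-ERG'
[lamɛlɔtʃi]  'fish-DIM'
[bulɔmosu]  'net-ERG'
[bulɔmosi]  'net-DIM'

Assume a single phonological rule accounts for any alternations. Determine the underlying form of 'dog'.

/pɛbɔretʃ/

The stem for 'dog' ends in [k] in [pɛbɔreku] but [tʃ] in [pɛbɔretʃi].
The stem 'name' ([mɔlepeku], [mɔlepeki]) shows [k] unchanged in both environments, so [k] cannot be basic with [tʃ] derived before the DIM suffix.
Therefore /tʃ/ is basic and [k] is derived by depalatalization (palato-alveolar /tʃ/ and /ʃ/ become [k] and [s] when no front vowel follows).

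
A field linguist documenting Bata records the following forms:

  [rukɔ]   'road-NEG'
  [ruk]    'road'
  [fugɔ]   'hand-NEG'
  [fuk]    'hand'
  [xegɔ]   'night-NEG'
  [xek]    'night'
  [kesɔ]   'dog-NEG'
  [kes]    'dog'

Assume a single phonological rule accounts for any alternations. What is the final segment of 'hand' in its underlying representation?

/g/

The root 'hand' surfaces as [fugɔ] and [fuk], with a stem-final [g] ~ [k] alternation.
If /k/ were underlying and a rule turned it into [g] before the NEG suffix, 'road' would also alternate; but it has [k] in both [rukɔ] and [ruk].
Therefore /g/ is basic and [k] is derived by word-final obstruent devoicing (voiced obstruents become voiceless word-finally).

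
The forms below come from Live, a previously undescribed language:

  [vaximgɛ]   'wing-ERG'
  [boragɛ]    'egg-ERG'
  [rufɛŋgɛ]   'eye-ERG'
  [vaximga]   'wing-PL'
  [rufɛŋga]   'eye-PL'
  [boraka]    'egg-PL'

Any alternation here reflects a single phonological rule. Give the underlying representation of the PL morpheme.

/-ka/

The PL morpheme has two allomorphs, [-ga] and [-ka].
The ERG suffix, which begins with [g], is invariant after every stem; so [g] is not altered by any rule here.
So the underlying form is /-ka/, and voiceless stops become voiced after a nasal.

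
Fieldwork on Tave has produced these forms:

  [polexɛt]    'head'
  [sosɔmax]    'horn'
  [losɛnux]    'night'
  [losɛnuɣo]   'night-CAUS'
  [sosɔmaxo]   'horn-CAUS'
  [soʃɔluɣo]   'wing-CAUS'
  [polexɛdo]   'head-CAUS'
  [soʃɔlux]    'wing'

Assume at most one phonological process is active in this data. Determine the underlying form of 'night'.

The root 'night' surfaces as [losɛnux] and [losɛnuɣo], with a stem-final [x] ~ [ɣ] alternation.
Compare 'horn', with invariant [x] in [sosɔmax] and [sosɔmaxo]: an analysis with underlying /x/ and a rule producing [ɣ] before the CAUS suffix would wrongly predict alternation here too.
The alternation reflects word-final obstruent devoicing: voiced obstruents become voiceless word-finally. /ɣ/ is underlying.
The underlying form of 'night' is therefore /losɛnuɣ/.

/losɛnuɣ/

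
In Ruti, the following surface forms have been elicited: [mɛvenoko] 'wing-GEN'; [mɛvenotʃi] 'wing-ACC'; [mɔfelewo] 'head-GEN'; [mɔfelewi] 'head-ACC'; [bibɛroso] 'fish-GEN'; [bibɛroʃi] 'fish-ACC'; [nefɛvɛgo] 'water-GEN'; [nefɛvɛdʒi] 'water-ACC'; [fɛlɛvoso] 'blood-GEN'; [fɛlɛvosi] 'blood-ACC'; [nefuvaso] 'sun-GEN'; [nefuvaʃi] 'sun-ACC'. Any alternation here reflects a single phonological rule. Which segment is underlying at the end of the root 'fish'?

The root 'fish' surfaces as [bibɛroso] and [bibɛroʃi], with a stem-final [s] ~ [ʃ] alternation.
If /s/ were underlying and a rule turned it into [ʃ] before the ACC suffix, 'blood' would also alternate; but it has [s] in both [fɛlɛvoso] and [fɛlɛvosi].
So /ʃ/ is underlying, and a rule of depalatalization — palato-alveolar /tʃ/, /dʒ/ and /ʃ/ become [k], [g] and [s] when no front vowel follows — gives [s].

/ʃ/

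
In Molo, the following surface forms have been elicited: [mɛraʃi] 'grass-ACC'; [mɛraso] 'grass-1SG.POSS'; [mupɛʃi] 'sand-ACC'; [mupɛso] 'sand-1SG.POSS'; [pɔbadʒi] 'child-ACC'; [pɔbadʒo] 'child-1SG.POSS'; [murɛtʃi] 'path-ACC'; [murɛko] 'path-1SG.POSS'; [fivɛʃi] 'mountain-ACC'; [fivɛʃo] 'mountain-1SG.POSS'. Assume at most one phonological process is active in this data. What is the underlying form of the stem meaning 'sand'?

The root 'sand' surfaces as [mupɛʃi] and [mupɛso], with a stem-final [ʃ] ~ [s] alternation.
If /ʃ/ were underlying and a rule turned it into [s] before the 1SG.POSS suffix, 'mountain' would also alternate; but it has [ʃ] in both [fivɛʃi] and [fivɛʃo].
Therefore /s/ is basic and [ʃ] is derived by palatalization before a front vowel (/k/ and /s/ become palato-alveolar [tʃ] and [ʃ] before a front vowel).
The underlying form of 'sand' is therefore /mupɛs/.

/mupɛs/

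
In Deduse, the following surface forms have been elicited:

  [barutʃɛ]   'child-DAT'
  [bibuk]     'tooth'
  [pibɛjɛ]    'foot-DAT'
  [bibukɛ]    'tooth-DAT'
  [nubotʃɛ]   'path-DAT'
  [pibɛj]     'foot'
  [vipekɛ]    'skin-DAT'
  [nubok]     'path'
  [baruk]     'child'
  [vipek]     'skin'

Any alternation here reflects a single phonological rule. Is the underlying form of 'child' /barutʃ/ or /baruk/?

/barutʃ/

The root 'child' surfaces as [barutʃɛ] and [baruk], with a stem-final [tʃ] ~ [k] alternation.
But 'tooth' keeps [k] in both environments ([bibukɛ], [bibuk]), so there is no rule changing /k/ to [tʃ] before the DAT suffix.
Therefore /tʃ/ is basic and [k] is derived by depalatalization (palato-alveolar /tʃ/ becomes [k] when no front vowel follows).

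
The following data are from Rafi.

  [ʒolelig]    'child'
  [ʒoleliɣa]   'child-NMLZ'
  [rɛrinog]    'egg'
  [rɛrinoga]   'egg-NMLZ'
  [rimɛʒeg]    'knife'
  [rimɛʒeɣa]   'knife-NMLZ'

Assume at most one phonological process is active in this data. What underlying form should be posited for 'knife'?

/rimɛʒeɣ/

The stem for 'knife' ends in [g] in [rimɛʒeg] but [ɣ] in [rimɛʒeɣa].
But 'egg' keeps [g] in both environments ([rɛrinog], [rɛrinoga]), so there is no rule changing /g/ to [ɣ] before the NMLZ suffix.
So /ɣ/ is underlying, and a rule of word-final hardening — voiced fricatives become stops word-finally — gives [g].
The underlying form of 'knife' is therefore /rimɛʒeɣ/.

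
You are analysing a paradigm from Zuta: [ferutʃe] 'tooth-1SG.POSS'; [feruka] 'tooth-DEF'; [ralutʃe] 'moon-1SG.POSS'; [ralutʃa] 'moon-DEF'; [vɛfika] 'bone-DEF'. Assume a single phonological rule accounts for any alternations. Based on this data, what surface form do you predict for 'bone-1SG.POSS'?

The stem for 'tooth' ends in [tʃ] in [ferutʃe] but [k] in [feruka].
But 'moon' keeps [tʃ] in both environments ([ralutʃe], [ralutʃa]), so there is no rule changing /tʃ/ to [k] before the DEF suffix.
The underlying segment must be /k/; /k/ becomes palato-alveolar [tʃ] before a front vowel, yielding [tʃ] there.
The one attested form of 'bone', [vɛfika], shows underlying /vɛfik/. Applying the same rule before a front vowel gives [vɛfitʃe].

[vɛfitʃe]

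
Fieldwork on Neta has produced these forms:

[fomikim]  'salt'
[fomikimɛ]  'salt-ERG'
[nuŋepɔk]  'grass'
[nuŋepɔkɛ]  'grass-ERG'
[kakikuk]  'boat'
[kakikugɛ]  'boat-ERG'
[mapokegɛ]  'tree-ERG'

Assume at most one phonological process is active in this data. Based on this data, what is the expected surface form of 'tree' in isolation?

The root 'boat' surfaces as [kakikuk] and [kakikugɛ], with a stem-final [k] ~ [g] alternation.
Compare 'grass', with invariant [k] in [nuŋepɔk] and [nuŋepɔkɛ]: an analysis with underlying /k/ and a rule producing [g] before the ERG suffix would wrongly predict alternation here too.
So /g/ is underlying, and a rule of word-final obstruent devoicing — voiced obstruents become voiceless word-finally — gives [k].
From [mapokegɛ] the stem 'tree' is /mapokeg/; word-finally this yields [mapokek].

[mapokek]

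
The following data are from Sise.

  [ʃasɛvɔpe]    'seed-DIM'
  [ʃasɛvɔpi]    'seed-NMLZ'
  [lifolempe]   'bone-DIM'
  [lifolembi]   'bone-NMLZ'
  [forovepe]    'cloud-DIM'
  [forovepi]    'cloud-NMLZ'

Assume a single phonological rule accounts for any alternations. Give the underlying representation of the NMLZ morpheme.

/-bi/

The NMLZ morpheme has two allomorphs, [-bi] and [-pi].
The DIM suffix, which begins with [p], is invariant after every stem; so [p] is not altered by any rule here.
The NMLZ suffix is therefore /-bi/ underlyingly, with post-vocalic devoicing: voiced stops become voiceless after a vowel.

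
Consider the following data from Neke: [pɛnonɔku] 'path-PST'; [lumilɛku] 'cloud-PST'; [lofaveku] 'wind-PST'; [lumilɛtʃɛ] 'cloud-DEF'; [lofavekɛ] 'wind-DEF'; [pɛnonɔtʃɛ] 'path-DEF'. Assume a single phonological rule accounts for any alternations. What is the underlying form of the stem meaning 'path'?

The root 'path' surfaces as [pɛnonɔku] and [pɛnonɔtʃɛ], with a stem-final [k] ~ [tʃ] alternation.
If /k/ were underlying and a rule turned it into [tʃ] before the DEF suffix, 'wind' would also alternate; but it has [k] in both [lofaveku] and [lofavekɛ].
Therefore /tʃ/ is basic and [k] is derived by depalatalization (palato-alveolar /tʃ/ becomes [k] when no front vowel follows).
Hence 'path' is /pɛnonɔtʃ/ underlyingly.

/pɛnonɔtʃ/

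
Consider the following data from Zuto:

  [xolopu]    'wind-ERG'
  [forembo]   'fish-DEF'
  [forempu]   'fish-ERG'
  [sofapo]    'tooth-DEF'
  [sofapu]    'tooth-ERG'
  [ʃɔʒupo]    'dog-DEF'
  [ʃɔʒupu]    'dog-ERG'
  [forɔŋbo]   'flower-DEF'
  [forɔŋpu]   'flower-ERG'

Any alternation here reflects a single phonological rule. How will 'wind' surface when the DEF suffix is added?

The DEF morpheme has two allomorphs, [-bo] and [-po].
The ERG suffix, which begins with [p], is invariant after every stem; so [p] is not altered by any rule here.
The DEF suffix is therefore /-bo/ underlyingly, with post-vocalic devoicing: voiced stops become voiceless after a vowel.
After 'wind', which ends in a vowel, the suffix surfaces as [-po], giving [xolopo].

[xolopo]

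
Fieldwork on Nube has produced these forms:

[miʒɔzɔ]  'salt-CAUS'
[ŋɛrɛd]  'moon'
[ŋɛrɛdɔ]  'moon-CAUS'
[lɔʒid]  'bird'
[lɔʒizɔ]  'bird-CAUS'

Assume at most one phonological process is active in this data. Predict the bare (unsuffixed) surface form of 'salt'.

[miʒɔd]

In [lɔʒid] and [lɔʒizɔ] the final segment of 'bird' alternates: [d] ~ [z].
Compare 'moon', with invariant [d] in [ŋɛrɛd] and [ŋɛrɛdɔ]: an analysis with underlying /d/ and a rule producing [z] before the CAUS suffix would wrongly predict alternation here too.
The underlying segment must be /z/; voiced fricatives become stops word-finally, yielding [d] there.
From [miʒɔzɔ] the stem 'salt' is /miʒɔz/; word-finally this yields [miʒɔd].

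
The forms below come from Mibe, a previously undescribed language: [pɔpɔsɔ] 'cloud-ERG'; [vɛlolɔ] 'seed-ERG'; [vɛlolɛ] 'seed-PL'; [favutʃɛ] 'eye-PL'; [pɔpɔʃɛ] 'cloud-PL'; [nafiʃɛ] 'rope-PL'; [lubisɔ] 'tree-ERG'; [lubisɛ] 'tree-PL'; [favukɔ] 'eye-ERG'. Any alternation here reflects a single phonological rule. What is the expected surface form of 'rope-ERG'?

[nafisɔ]

'cloud' shows [ʃ] ~ [s] at the end of the stem ([pɔpɔʃɛ] vs [pɔpɔsɔ]).
But 'tree' keeps [s] in both environments ([lubisɛ], [lubisɔ]), so there is no rule changing /s/ to [ʃ] before the PL suffix.
So /ʃ/ is underlying, and a rule of depalatalization — palato-alveolar /tʃ/ and /ʃ/ become [k] and [s] when no front vowel follows — gives [s].
The one attested form of 'rope', [nafiʃɛ], shows underlying /nafiʃ/. Applying the same rule when no front vowel follows gives [nafisɔ].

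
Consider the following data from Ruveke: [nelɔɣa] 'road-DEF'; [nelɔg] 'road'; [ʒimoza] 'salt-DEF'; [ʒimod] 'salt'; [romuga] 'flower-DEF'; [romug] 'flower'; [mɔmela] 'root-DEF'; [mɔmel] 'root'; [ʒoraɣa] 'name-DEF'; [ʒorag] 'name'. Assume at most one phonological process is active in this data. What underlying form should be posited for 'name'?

/ʒoraɣ/

In [ʒoraɣa] and [ʒorag] the final segment of 'name' alternates: [ɣ] ~ [g].
Compare 'flower', with invariant [g] in [romuga] and [romug]: an analysis with underlying /g/ and a rule producing [ɣ] before the DEF suffix would wrongly predict alternation here too.
The alternation reflects word-final hardening: voiced fricatives become stops word-finally. /ɣ/ is underlying.
The underlying form of 'name' is therefore /ʒoraɣ/.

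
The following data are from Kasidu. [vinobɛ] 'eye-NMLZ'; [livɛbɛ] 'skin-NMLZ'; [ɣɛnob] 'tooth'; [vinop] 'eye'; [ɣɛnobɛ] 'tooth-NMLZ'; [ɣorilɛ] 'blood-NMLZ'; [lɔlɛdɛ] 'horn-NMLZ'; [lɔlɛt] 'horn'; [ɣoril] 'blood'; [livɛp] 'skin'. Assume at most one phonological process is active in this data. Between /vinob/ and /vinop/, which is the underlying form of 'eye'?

The root 'eye' surfaces as [vinop] and [vinobɛ], with a stem-final [p] ~ [b] alternation.
If /b/ were underlying and a rule turned it into [p] in isolation, 'tooth' would also alternate; but it has [b] in both [ɣɛnob] and [ɣɛnobɛ].
So /p/ is underlying, and a rule of intervocalic voicing — voiceless stops become voiced between vowels — gives [b].

/vinop/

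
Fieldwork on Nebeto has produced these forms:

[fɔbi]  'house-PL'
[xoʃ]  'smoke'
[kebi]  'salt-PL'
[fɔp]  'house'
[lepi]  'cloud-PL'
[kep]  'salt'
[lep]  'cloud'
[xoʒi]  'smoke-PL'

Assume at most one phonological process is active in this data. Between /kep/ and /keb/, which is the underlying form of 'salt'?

/keb/

'salt' shows [b] ~ [p] at the end of the stem ([kebi] vs [kep]).
The stem 'cloud' ([lepi], [lep]) shows [p] unchanged in both environments, so [p] cannot be basic with [b] derived before the PL suffix.
So /b/ is underlying, and a rule of word-final obstruent devoicing — voiced obstruents become voiceless word-finally — gives [p].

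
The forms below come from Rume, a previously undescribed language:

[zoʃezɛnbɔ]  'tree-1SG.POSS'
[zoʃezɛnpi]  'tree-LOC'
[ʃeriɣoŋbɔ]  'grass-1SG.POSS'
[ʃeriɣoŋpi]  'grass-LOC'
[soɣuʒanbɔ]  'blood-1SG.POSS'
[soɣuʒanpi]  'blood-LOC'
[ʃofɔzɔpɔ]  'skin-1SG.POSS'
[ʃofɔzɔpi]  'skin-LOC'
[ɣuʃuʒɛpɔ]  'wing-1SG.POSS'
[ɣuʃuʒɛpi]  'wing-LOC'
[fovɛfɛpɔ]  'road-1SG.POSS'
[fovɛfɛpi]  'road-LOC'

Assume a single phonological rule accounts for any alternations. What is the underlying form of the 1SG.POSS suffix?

/-bɔ/

The 1SG.POSS morpheme has two allomorphs, [-bɔ] and [-pɔ].
By contrast the LOC suffix keeps its initial [p] throughout — that segment must be underlying.
So the underlying form is /-bɔ/, and voiced stops become voiceless after a vowel.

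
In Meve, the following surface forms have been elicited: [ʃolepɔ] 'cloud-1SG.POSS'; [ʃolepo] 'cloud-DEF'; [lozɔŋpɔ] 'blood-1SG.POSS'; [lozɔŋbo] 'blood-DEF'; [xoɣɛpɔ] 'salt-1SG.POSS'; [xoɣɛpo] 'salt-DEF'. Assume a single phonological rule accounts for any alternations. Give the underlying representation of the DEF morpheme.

The DEF morpheme has two allomorphs, [-bo] and [-po].
By contrast the 1SG.POSS suffix keeps its initial [p] throughout — that segment must be underlying.
The DEF suffix is therefore /-bo/ underlyingly, with post-vocalic devoicing: voiced stops become voiceless after a vowel.

/-bo/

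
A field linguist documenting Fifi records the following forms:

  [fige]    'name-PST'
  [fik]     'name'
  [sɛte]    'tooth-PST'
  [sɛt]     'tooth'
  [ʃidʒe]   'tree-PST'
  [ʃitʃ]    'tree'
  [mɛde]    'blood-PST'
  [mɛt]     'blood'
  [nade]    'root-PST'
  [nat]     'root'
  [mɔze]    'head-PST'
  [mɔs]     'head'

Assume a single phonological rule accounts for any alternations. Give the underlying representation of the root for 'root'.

In [nade] and [nat] the final segment of 'root' alternates: [d] ~ [t].
Compare 'tooth', with invariant [t] in [sɛte] and [sɛt]: an analysis with underlying /t/ and a rule producing [d] before the PST suffix would wrongly predict alternation here too.
Therefore /d/ is basic and [t] is derived by word-final obstruent devoicing (voiced obstruents become voiceless word-finally).

/nad/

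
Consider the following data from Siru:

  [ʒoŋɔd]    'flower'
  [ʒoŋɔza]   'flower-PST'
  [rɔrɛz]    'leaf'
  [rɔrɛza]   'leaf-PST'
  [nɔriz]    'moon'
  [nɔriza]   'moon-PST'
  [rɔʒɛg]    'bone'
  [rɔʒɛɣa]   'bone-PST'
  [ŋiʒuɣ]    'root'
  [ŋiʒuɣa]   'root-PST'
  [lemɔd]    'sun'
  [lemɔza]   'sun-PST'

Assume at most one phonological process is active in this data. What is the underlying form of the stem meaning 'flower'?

/ʒoŋɔd/

The stem for 'flower' ends in [d] in [ʒoŋɔd] but [z] in [ʒoŋɔza].
But 'leaf' keeps [z] in both environments ([rɔrɛz], [rɔrɛza]), so there is no rule changing /z/ to [d] in isolation.
The alternation reflects intervocalic spirantization: voiced stops become fricatives between vowels. /d/ is underlying.
The underlying form of 'flower' is therefore /ʒoŋɔd/.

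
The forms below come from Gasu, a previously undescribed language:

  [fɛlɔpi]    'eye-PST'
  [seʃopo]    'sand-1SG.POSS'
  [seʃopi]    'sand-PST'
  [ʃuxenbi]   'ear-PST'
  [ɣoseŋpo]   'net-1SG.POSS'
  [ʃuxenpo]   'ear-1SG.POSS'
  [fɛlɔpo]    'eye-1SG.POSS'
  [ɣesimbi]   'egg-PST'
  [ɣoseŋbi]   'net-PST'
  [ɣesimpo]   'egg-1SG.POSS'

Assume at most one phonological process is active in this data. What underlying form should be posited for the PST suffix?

The PST suffix surfaces as [-bi] and [-pi], depending on the final segment of the stem.
The 1SG.POSS suffix, which begins with [p], is invariant after every stem; so [p] is not altered by any rule here.
The PST suffix is therefore /-bi/ underlyingly, with post-vocalic devoicing: voiced stops become voiceless after a vowel.

/-bi/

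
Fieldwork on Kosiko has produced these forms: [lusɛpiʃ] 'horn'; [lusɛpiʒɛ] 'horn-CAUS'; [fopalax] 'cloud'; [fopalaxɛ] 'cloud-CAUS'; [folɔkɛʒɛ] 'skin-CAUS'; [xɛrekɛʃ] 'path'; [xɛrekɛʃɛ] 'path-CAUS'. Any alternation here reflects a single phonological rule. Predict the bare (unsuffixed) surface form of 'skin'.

The root 'horn' surfaces as [lusɛpiʃ] and [lusɛpiʒɛ], with a stem-final [ʃ] ~ [ʒ] alternation.
But 'path' keeps [ʃ] in both environments ([xɛrekɛʃ], [xɛrekɛʃɛ]), so there is no rule changing /ʃ/ to [ʒ] before the CAUS suffix.
The alternation reflects word-final obstruent devoicing: voiced obstruents become voiceless word-finally. /ʒ/ is underlying.
The one attested form of 'skin', [folɔkɛʒɛ], shows underlying /folɔkɛʒ/. Applying the same rule word-finally gives [folɔkɛʃ].

[folɔkɛʃ]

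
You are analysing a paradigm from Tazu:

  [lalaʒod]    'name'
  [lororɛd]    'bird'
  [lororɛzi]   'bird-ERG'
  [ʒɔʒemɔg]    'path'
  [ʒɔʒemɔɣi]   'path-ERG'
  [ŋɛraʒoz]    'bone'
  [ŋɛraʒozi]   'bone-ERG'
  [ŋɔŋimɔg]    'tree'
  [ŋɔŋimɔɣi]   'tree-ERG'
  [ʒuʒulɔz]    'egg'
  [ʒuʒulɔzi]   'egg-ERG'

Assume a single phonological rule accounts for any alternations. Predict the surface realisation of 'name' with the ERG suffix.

'bird' shows [d] ~ [z] at the end of the stem ([lororɛd] vs [lororɛzi]).
If /z/ were underlying and a rule turned it into [d] in isolation, 'bone' would also alternate; but it has [z] in both [ŋɛraʒoz] and [ŋɛraʒozi].
So /d/ is underlying, and a rule of intervocalic spirantization — voiced stops become fricatives between vowels — gives [z].
From [lalaʒod] the stem 'name' is /lalaʒod/; between vowels this yields [lalaʒozi].

[lalaʒozi]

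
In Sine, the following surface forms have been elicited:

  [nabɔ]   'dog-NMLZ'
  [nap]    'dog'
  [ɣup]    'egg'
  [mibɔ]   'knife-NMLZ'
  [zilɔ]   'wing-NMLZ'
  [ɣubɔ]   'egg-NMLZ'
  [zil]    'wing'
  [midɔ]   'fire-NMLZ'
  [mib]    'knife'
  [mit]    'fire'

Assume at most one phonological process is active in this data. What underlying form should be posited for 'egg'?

/ɣup/

The root 'egg' surfaces as [ɣubɔ] and [ɣup], with a stem-final [b] ~ [p] alternation.
If /b/ were underlying and a rule turned it into [p] in isolation, 'knife' would also alternate; but it has [b] in both [mibɔ] and [mib].
The alternation reflects intervocalic voicing: voiceless stops become voiced between vowels. /p/ is underlying.
Hence 'egg' is /ɣup/ underlyingly.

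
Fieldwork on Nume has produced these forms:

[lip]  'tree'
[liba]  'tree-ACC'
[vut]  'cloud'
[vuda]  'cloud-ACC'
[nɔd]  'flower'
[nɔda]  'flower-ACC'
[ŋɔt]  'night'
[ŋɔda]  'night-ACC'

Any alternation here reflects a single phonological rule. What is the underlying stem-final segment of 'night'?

In [ŋɔt] and [ŋɔda] the final segment of 'night' alternates: [t] ~ [d].
But 'flower' keeps [d] in both environments ([nɔd], [nɔda]), so there is no rule changing /d/ to [t] in isolation.
The alternation reflects intervocalic voicing: voiceless stops become voiced between vowels. /t/ is underlying.

/t/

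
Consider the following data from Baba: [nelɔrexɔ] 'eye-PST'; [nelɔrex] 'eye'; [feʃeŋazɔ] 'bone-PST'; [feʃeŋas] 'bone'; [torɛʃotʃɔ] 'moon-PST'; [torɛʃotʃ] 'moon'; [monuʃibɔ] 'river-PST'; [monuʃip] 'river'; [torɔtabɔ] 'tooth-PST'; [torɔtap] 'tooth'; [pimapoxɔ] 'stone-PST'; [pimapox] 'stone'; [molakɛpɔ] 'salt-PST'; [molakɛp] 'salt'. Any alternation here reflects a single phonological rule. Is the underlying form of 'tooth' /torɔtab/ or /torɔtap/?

In [torɔtabɔ] and [torɔtap] the final segment of 'tooth' alternates: [b] ~ [p].
Compare 'salt', with invariant [p] in [molakɛpɔ] and [molakɛp]: an analysis with underlying /p/ and a rule producing [b] before the PST suffix would wrongly predict alternation here too.
The alternation reflects word-final obstruent devoicing: voiced obstruents become voiceless word-finally. /b/ is underlying.

/torɔtab/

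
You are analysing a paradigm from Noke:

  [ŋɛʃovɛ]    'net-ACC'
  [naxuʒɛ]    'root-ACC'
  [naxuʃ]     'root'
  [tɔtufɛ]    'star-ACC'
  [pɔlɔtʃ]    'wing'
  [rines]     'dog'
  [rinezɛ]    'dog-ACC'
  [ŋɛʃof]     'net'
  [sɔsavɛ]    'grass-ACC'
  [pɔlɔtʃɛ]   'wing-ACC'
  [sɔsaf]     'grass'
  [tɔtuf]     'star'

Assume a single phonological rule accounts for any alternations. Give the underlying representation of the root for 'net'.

In [ŋɛʃof] and [ŋɛʃovɛ] the final segment of 'net' alternates: [f] ~ [v].
If /f/ were underlying and a rule turned it into [v] before the ACC suffix, 'star' would also alternate; but it has [f] in both [tɔtuf] and [tɔtufɛ].
Therefore /v/ is basic and [f] is derived by word-final obstruent devoicing (voiced obstruents become voiceless word-finally).
So 'net' = /ŋɛʃov/.

/ŋɛʃov/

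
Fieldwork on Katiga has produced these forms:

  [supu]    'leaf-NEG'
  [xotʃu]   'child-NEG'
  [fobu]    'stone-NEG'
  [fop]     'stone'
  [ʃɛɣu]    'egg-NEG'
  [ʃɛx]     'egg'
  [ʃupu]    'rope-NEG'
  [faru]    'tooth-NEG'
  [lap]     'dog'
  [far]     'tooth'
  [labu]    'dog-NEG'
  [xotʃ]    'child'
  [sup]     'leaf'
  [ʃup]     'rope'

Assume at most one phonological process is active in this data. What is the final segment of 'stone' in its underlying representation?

In [fop] and [fobu] the final segment of 'stone' alternates: [p] ~ [b].
The stem 'leaf' ([sup], [supu]) shows [p] unchanged in both environments, so [p] cannot be basic with [b] derived before the NEG suffix.
So /b/ is underlying, and a rule of word-final obstruent devoicing — voiced obstruents become voiceless word-finally — gives [p].

/b/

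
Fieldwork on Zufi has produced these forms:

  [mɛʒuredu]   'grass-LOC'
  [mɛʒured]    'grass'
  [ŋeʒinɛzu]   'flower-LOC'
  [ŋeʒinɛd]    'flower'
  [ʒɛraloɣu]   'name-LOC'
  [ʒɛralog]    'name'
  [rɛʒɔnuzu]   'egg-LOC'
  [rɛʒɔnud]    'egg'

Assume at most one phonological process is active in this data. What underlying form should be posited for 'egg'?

/rɛʒɔnuz/

'egg' shows [z] ~ [d] at the end of the stem ([rɛʒɔnuzu] vs [rɛʒɔnud]).
But 'grass' keeps [d] in both environments ([mɛʒuredu], [mɛʒured]), so there is no rule changing /d/ to [z] before the LOC suffix.
The alternation reflects word-final hardening: voiced fricatives become stops word-finally. /z/ is underlying.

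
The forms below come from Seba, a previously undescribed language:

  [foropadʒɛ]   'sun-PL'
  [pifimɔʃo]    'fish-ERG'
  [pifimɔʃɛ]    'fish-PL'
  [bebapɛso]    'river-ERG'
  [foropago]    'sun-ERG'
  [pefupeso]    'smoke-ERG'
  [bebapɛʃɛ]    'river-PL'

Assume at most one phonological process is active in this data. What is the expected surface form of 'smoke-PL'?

[pefupeʃɛ]

The root 'river' surfaces as [bebapɛso] and [bebapɛʃɛ], with a stem-final [s] ~ [ʃ] alternation.
The stem 'fish' ([pifimɔʃo], [pifimɔʃɛ]) shows [ʃ] unchanged in both environments, so [ʃ] cannot be basic with [s] derived before the ERG suffix.
So /s/ is underlying, and a rule of palatalization before a front vowel — /g/ and /s/ become palato-alveolar [dʒ] and [ʃ] before a front vowel — gives [ʃ].
From [pefupeso] the stem 'smoke' is /pefupes/; before a front vowel this yields [pefupeʃɛ].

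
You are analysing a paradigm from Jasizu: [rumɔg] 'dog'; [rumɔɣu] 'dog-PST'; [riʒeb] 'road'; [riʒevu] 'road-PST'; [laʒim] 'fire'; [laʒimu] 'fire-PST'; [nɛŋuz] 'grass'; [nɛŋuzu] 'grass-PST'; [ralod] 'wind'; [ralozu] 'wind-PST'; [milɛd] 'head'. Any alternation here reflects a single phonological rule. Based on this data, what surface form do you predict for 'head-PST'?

The root 'wind' surfaces as [ralod] and [ralozu], with a stem-final [d] ~ [z] alternation.
If /z/ were underlying and a rule turned it into [d] in isolation, 'grass' would also alternate; but it has [z] in both [nɛŋuz] and [nɛŋuzu].
The alternation reflects intervocalic spirantization: voiced stops become fricatives between vowels. /d/ is underlying.
The one attested form of 'head', [milɛd], shows underlying /milɛd/. Applying the same rule between vowels gives [milɛzu].

[milɛzu]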